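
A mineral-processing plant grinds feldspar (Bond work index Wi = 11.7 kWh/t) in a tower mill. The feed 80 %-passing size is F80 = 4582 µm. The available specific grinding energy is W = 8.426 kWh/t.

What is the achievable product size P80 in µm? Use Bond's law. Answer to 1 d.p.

P80 = 132.8 µm

W = 10 Wi (1/√P80 − 1/√F80)  [Bond]
⇒ 1/√P80 = W/(10·Wi) + 1/√F80
  = 8.4260/(10·11.7) + 1/√4582 = 0.072017 + 0.014773 = 0.086790
P80 = (1/0.086790)² = 11.5220² = 132.76 µm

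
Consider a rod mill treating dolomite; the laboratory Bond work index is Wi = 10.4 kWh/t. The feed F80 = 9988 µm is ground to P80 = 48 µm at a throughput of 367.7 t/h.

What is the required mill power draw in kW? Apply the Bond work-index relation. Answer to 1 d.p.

W = 10 Wi / √P80 − 10 Wi / √F80
W = 10·10.4·(1/√48 − 1/√9988) = 10·10.4·(0.134332) = 13.9705 kWh/t
Power = W × throughput = 13.9705 kWh/t × 367.7 t/h = 5136.9 kW

P = 5136.9 kW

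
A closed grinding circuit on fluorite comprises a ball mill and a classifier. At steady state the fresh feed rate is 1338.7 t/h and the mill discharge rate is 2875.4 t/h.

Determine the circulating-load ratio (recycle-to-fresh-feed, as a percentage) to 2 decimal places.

Mill node: discharge = fresh + recycle.
R = M − F = 2875.4 − 1338.7 = 1536.7 t/h
CL = 100·R/F = 100·1536.7/1338.7 = 114.79 %

CL = 114.79 %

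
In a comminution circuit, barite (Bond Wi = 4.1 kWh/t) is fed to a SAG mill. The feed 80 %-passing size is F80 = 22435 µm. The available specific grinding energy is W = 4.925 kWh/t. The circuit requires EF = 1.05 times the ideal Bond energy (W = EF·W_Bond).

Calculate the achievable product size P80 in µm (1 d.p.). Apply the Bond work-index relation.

W = 10 Wi (P80^-0.5 − F80^-0.5)
W_Bond = W / EF = 4.925 / 1.05 = 4.6905 kWh/t
⇒ 1/√P80 = W_Bond/(10 Wi) + 1/√F80
  = 4.6905/(10·4.1) + 1/√22435 = 0.114402 + 0.006676 = 0.121078
P80 = (1/0.121078)² = 8.2591² = 68.21 µm

P80 = 68.2 µm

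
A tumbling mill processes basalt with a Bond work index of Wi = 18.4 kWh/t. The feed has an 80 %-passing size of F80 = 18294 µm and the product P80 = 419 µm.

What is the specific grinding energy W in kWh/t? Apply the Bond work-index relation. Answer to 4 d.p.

W = 7.6286 kWh/t

W = 10·Wi·[P80^(−½) − F80^(−½)]
1/√419 = 0.048853;  1/√18294 = 0.007393
W = 10·18.4·(0.048853 − 0.007393) = 7.6286 kWh/t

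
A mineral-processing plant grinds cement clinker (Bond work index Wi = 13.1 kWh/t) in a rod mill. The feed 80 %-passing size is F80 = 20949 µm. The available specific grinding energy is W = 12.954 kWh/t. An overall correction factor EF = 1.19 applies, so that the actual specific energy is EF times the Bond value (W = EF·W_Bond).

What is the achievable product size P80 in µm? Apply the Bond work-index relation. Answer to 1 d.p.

W = 10 Wi / √P80 − 10 Wi / √F80
W_Bond = W / EF = 12.954 / 1.19 = 10.8857 kWh/t
⇒ 1/√P80 = W_Bond/(10 Wi) + 1/√F80
  = 10.8857/(10·13.1) + 1/√20949 = 0.083097 + 0.006909 = 0.090006
P80 = (1/0.090006)² = 11.1104² = 123.44 µm

P80 = 123.4 µm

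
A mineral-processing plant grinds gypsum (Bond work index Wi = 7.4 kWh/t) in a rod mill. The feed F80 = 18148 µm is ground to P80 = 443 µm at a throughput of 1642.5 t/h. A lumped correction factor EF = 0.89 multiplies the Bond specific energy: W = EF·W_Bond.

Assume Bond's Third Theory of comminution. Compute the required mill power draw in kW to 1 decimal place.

Bond:  W = 10 Wi (1/√P − 1/√F)
W = 10·7.4·(1/√443 − 1/√18148) = 10·7.4·(0.040088) = 2.9665 kWh/t
W_actual = 0.89 × 2.9665 = 2.6402 kWh/t
P = W·T = 2.6402·1642.5 = 4336.6 kW

P = 4336.6 kW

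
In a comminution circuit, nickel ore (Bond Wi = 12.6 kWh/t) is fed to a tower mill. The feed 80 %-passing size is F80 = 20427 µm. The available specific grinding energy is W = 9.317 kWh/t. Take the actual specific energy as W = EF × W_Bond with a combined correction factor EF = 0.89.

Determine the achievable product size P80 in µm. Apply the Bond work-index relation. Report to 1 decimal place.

P80 = 123.2 µm

W = 10 Wi (1/√P80 − 1/√F80)  [Bond]
W_Bond = W / EF = 9.317 / 0.89 = 10.4685 kWh/t
⇒ 1/√P80 = W_Bond/(10·Wi) + 1/√F80
  = 10.4685/(10·12.6) + 1/√20427 = 0.083084 + 0.006997 = 0.090080
P80 = (1/0.090080)² = 11.1012² = 123.24 µm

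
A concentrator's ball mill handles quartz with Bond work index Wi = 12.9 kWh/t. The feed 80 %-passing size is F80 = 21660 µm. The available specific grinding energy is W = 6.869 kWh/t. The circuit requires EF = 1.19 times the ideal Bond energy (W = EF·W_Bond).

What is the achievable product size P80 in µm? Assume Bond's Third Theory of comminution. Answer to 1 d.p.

W = 10·Wi·(P80^(-½) − F80^(-½))
W_Bond = W / EF = 6.869 / 1.19 = 5.7723 kWh/t
P80^(−½) = W_Bond/(10 Wi) + F80^(−½)
  = 5.7723/(10·12.9) + 1/√21660 = 0.044746 + 0.006795 = 0.051541
P80 = (1/0.051541)² = 19.4020² = 376.44 µm

P80 = 376.4 µm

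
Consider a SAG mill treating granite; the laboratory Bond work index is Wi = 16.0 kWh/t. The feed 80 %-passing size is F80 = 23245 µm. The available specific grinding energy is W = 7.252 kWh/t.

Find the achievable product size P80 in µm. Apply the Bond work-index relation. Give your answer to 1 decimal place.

P80 = 371.5 µm

Bond:  W = 10 Wi (1/√P − 1/√F)
1/√P80 = 1/√F80 + W/(10·Wi)
  = 7.2520/(10·16.0) + 1/√23245 = 0.045325 + 0.006559 = 0.051884
P80 = (1/0.051884)² = 19.2738² = 371.48 µm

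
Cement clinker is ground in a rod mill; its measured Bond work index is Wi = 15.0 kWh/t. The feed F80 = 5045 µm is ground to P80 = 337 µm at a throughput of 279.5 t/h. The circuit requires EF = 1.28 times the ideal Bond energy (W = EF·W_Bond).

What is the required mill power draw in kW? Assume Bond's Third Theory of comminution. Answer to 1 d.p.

P = 2167.7 kW

W = 10·Wi·[P80^(−½) − F80^(−½)]
W = 10·15.0·(1/√337 − 1/√5045) = 10·15.0·(0.040395) = 6.0592 kWh/t
W_actual = 1.28 × 6.0592 = 7.7558 kWh/t
Mill draw = 7.7558 × 279.5 = 2167.7 kW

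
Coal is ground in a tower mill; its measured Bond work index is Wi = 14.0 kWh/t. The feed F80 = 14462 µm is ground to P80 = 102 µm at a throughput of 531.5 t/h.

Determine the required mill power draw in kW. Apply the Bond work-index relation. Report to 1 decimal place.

P = 6748.9 kW

W = 10 Wi (P80^-0.5 − F80^-0.5)
W = 10·14.0·(1/√102 − 1/√14462) = 10·14.0·(0.090699) = 12.6979 kWh/t
P_mill = W·ṁ = 12.6979·531.5 = 6748.9 kW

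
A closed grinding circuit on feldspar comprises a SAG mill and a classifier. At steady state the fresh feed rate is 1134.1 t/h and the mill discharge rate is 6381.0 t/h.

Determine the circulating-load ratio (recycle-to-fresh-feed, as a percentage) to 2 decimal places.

M = F + R at steady state, so:
R = M − F = 6381.0 − 1134.1 = 5246.9 t/h
CL = 100·R/F = 100·5246.9/1134.1 = 462.65 %

CL = 462.65 %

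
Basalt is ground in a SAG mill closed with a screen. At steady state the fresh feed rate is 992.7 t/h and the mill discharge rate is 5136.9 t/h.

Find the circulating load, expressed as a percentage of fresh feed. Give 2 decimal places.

CL = 417.47 %

Steady state: M = F + R.
R = M − F = 5136.9 − 992.7 = 4144.2 t/h
CL = 100·R/F = 100·4144.2/992.7 = 417.47 %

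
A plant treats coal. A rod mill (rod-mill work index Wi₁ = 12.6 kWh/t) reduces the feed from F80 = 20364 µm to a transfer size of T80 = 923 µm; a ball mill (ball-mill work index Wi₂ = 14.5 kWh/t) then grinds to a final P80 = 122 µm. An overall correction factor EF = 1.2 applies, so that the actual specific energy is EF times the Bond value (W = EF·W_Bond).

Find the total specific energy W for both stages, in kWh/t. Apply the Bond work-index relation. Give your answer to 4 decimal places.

W = 13.9432 kWh/t

W = 10 Wi (P80^-0.5 − F80^-0.5)
Stage 1 (20364→923 µm, Wi₁=12.6): W₁ = 10·12.6·(0.032915 − 0.007008) = 3.2644 kWh/t
Stage 2 (923→122 µm, Wi₂=14.5): W₂ = 10·14.5·(0.090536 − 0.032915) = 8.3550 kWh/t
W = W₁ + W₂ = 3.2644 + 8.3550 = 11.6193 kWh/t
W_actual = 1.2 × 11.6193 = 13.9432 kWh/t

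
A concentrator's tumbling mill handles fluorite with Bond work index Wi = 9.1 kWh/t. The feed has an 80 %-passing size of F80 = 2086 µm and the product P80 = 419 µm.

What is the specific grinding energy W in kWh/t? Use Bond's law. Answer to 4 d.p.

Bond:  W = 10 Wi (1/√P − 1/√F)
1/√419 = 0.048853;  1/√2086 = 0.021895
W = 10·9.1·(0.048853 − 0.021895) = 2.4532 kWh/t

W = 2.4532 kWh/t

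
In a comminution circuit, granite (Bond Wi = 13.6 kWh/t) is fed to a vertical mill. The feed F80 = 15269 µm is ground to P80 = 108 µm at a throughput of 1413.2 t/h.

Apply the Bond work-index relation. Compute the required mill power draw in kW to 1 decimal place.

W = 10 Wi (1/√P80 − 1/√F80)  [Bond]
W = 10·13.6·(1/√108 − 1/√15269) = 10·13.6·(0.088132) = 11.9860 kWh/t
Mill draw = 11.9860 × 1413.2 = 16938.6 kW

P = 16938.6 kW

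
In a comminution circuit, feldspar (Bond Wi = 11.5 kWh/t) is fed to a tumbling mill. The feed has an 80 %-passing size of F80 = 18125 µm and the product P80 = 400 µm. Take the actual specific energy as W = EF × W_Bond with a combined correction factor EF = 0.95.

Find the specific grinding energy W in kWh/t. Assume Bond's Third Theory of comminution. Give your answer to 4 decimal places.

W = 4.6510 kWh/t

Bond:  W = 10 Wi (1/√P − 1/√F)
1/√400 = 0.050000;  1/√18125 = 0.007428
W = 10·11.5·(0.050000 − 0.007428) = 4.8958 kWh/t
With EF = 0.95: W = 4.8958·0.95 = 4.6510 kWh/t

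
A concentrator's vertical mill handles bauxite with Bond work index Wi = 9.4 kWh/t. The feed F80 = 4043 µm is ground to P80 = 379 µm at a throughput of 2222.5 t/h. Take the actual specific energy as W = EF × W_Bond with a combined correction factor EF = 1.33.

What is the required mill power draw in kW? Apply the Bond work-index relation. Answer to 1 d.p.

W_Bond = 10·Wi·(1/√P₈₀ − 1/√F₈₀)
W = 10·9.4·(1/√379 − 1/√4043) = 10·9.4·(0.035639) = 3.3501 kWh/t
Corrected W = EF·W_Bond = 1.33·3.3501 = 4.4556 kWh/t
Power = W × throughput = 4.4556 kWh/t × 2222.5 t/h = 9902.7 kW

P = 9902.7 kW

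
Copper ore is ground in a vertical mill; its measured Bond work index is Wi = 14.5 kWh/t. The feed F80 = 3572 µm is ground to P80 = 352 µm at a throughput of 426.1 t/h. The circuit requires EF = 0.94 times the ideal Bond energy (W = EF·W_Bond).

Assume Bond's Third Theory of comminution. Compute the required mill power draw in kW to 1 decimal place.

P = 2123.8 kW

W = 10 Wi (1/√P80 − 1/√F80)  [Bond]
W = 10·14.5·(1/√352 − 1/√3572) = 10·14.5·(0.036568) = 5.3024 kWh/t
W_actual = 0.94 × 5.3024 = 4.9843 kWh/t
P_mill = W·ṁ = 4.9843·426.1 = 2123.8 kW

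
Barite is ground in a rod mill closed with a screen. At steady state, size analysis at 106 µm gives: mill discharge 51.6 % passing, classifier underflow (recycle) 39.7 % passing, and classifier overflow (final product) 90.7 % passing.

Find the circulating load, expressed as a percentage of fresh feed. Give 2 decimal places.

CL = 328.57 %

Classifier node, passing 106 µm:
(1+r)d = ru + o → r = (o−d)/(d−u)
r = (90.7 − 51.6)/(51.6 − 39.7) = 39.1/11.9 = 3.2857
CL = 100·r = 328.57 %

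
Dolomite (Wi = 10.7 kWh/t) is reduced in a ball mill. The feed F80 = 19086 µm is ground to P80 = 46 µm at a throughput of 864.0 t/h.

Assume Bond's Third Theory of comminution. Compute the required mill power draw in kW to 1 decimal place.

P = 12961.5 kW

W = 10·Wi·[P80^(−½) − F80^(−½)]
W = 10·10.7·(1/√46 − 1/√19086) = 10·10.7·(0.140204) = 15.0018 kWh/t
P_mill = W·ṁ = 15.0018·864.0 = 12961.5 kW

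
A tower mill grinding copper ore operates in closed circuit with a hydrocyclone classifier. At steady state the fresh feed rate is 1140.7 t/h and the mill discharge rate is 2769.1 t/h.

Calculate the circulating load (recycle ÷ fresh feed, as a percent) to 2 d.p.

Mill node: discharge = fresh + recycle.
R = M − F = 2769.1 − 1140.7 = 1628.4 t/h
CL = 100·R/F = 100·1628.4/1140.7 = 142.75 %

CL = 142.75 %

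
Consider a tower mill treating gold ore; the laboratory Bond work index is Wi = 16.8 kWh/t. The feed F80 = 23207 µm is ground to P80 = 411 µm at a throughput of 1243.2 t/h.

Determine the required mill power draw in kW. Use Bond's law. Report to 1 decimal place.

P = 8931.2 kW

W = 10 Wi / √P80 − 10 Wi / √F80
W = 10·16.8·(1/√411 − 1/√23207) = 10·16.8·(0.042762) = 7.1840 kWh/t
Mill draw = 7.1840 × 1243.2 = 8931.2 kW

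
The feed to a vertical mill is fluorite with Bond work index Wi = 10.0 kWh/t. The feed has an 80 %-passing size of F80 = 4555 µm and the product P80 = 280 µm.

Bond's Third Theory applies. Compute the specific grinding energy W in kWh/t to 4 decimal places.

Bond: W = 10·Wi·(1/√P80 − 1/√F80)
1/√280 = 0.059761;  1/√4555 = 0.014817
W = 10·10.0·(0.059761 − 0.014817) = 4.4945 kWh/t

W = 4.4945 kWh/t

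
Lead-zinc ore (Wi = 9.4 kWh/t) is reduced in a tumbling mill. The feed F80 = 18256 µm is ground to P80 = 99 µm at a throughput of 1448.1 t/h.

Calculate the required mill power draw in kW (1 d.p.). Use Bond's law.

W_Bond = 10·Wi·(1/√P₈₀ − 1/√F₈₀)
W = 10·9.4·(1/√99 − 1/√18256) = 10·9.4·(0.093103) = 8.7517 kWh/t
P_mill = W·ṁ = 8.7517·1448.1 = 12673.3 kW

P = 12673.3 kW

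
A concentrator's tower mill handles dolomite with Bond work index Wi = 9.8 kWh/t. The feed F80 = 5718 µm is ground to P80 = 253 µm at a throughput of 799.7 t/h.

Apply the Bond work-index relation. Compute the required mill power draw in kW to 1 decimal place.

P = 3890.7 kW

W = 10·Wi·[P80^(−½) − F80^(−½)]
W = 10·9.8·(1/√253 − 1/√5718) = 10·9.8·(0.049645) = 4.8652 kWh/t
Mill draw = 4.8652 × 799.7 = 3890.7 kW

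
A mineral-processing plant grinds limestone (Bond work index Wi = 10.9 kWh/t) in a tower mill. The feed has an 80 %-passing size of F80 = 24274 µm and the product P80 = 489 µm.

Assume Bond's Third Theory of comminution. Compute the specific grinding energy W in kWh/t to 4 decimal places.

W = 10·Wi·(P80^(-½) − F80^(-½))
1/√489 = 0.045222;  1/√24274 = 0.006418
W = 10·10.9·(0.045222 − 0.006418) = 4.2295 kWh/t

W = 4.2295 kWh/t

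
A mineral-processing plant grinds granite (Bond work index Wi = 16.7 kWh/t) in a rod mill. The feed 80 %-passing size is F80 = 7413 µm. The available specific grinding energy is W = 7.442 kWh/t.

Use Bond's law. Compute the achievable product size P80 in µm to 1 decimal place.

W = 10·Wi·(P80^(-½) − F80^(-½))
P80^-0.5 = F80^-0.5 + W/(10 Wi)
  = 7.4420/(10·16.7) + 1/√7413 = 0.044563 + 0.011615 = 0.056177
P80 = (1/0.056177)² = 17.8007² = 316.87 µm

P80 = 316.9 µm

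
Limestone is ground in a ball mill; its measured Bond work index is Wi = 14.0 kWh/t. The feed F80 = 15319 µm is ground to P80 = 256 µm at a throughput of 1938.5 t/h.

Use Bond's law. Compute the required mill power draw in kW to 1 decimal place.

W = 10 Wi (1/√P80 − 1/√F80)  [Bond]
W = 10·14.0·(1/√256 − 1/√15319) = 10·14.0·(0.054420) = 7.6189 kWh/t
P_mill = W·ṁ = 7.6189·1938.5 = 14769.2 kW

P = 14769.2 kW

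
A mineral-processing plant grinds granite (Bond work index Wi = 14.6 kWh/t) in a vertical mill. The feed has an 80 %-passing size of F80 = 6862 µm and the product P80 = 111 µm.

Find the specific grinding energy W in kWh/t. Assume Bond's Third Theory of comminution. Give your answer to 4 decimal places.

W = 12.0952 kWh/t

Bond:  W = 10 Wi (1/√P − 1/√F)
1/√111 = 0.094916;  1/√6862 = 0.012072
W = 10·14.6·(0.094916 − 0.012072) = 12.0952 kWh/t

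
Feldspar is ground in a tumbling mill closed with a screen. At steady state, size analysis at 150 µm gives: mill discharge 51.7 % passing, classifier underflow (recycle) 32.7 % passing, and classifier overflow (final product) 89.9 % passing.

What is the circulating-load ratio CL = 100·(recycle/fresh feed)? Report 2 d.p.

CL = 201.05 %

Mass balance on the −150 µm fraction:
d + r·d = r·u + o → r(d−u) = o−d
r = (89.9 − 51.7)/(51.7 − 32.7) = 38.2/19.0 = 2.0105
CL = 100·r = 201.05 %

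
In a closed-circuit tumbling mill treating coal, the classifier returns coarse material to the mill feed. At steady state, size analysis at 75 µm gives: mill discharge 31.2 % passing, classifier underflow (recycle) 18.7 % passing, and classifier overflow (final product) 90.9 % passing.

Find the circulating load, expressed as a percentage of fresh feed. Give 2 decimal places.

Classifier node, passing 75 µm:
(1+r)d = ru + o → r = (o−d)/(d−u)
r = (90.9 − 31.2)/(31.2 − 18.7) = 59.7/12.5 = 4.7760
CL = 100·r = 477.60 %

CL = 477.60 %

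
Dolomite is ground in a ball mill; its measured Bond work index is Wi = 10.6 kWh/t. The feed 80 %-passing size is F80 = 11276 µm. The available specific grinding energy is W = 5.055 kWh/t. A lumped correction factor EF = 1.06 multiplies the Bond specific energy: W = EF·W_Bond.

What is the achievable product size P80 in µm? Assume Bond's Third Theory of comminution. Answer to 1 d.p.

W = 10 Wi (1/√P80 − 1/√F80)  [Bond]
W_Bond = W / EF = 5.055 / 1.06 = 4.7689 kWh/t
P80^-0.5 = F80^-0.5 + W_Bond/(10 Wi)
  = 4.7689/(10·10.6) + 1/√11276 = 0.044989 + 0.009417 = 0.054407
P80 = (1/0.054407)² = 18.3801² = 337.83 µm

P80 = 337.8 µm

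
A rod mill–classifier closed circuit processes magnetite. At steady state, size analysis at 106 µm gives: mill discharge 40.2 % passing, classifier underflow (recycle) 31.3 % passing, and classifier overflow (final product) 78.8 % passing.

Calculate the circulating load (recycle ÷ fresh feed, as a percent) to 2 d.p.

Classifier node, passing 106 µm:
r = (o − d)/(d − u)
r = (78.8 − 40.2)/(40.2 − 31.3) = 38.6/8.9 = 4.3371
CL = 100·r = 433.71 %

CL = 433.71 %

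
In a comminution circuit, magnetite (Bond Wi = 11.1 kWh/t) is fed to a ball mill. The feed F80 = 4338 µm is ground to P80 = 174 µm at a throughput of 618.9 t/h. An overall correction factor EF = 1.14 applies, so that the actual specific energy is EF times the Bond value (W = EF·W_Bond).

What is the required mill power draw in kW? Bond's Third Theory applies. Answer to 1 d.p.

Bond:  W = 10 Wi (1/√P − 1/√F)
W = 10·11.1·(1/√174 − 1/√4338) = 10·11.1·(0.060627) = 6.7296 kWh/t
Apply correction: 6.7296 × 1.14 = 7.6717 kWh/t
P = W·T = 7.6717·618.9 = 4748.0 kW

P = 4748.0 kW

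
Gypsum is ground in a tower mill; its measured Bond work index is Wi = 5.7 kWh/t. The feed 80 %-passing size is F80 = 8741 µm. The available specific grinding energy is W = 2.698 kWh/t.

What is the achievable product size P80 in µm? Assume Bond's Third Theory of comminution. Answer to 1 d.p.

P80 = 297.0 µm

W = 10·Wi·[P80^(−½) − F80^(−½)]
⇒ 1/√P80 = W/(10 Wi) + 1/√F80
  = 2.6980/(10·5.7) + 1/√8741 = 0.047333 + 0.010696 = 0.058029
P80 = (1/0.058029)² = 17.2327² = 296.97 µm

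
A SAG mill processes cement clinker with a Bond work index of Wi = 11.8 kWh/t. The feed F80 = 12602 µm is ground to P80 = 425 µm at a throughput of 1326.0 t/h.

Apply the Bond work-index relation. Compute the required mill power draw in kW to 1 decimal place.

P = 6196.0 kW

W = 10 Wi (1/√P80 − 1/√F80)  [Bond]
W = 10·11.8·(1/√425 − 1/√12602) = 10·11.8·(0.039599) = 4.6727 kWh/t
P_mill = W·ṁ = 4.6727·1326.0 = 6196.0 kW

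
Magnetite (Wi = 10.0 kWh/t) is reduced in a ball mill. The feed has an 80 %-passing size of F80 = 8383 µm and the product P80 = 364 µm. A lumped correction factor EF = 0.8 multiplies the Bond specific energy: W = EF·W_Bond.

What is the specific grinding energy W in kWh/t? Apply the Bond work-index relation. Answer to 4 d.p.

W = 3.3194 kWh/t

W = 10 Wi / √P80 − 10 Wi / √F80
1/√364 = 0.052414;  1/√8383 = 0.010922
W = 10·10.0·(0.052414 − 0.010922) = 4.1492 kWh/t
W_actual = 0.8 × 4.1492 = 3.3194 kWh/t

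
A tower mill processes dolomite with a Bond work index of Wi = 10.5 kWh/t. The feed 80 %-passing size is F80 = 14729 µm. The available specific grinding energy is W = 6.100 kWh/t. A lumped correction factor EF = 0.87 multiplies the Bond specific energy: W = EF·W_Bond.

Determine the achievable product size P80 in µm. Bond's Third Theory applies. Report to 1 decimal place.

P80 = 177.7 µm

W = 10·Wi·(P80^(-½) − F80^(-½))
W_Bond = W / EF = 6.100 / 0.87 = 7.0115 kWh/t
⇒ 1/√P80 = W_Bond/(10·Wi) + 1/√F80
  = 7.0115/(10·10.5) + 1/√14729 = 0.066776 + 0.008240 = 0.075016
P80 = (1/0.075016)² = 13.3305² = 177.70 µm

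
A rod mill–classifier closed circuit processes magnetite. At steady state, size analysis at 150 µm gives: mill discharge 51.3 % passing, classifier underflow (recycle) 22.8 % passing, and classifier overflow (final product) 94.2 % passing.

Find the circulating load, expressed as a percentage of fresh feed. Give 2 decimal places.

CL = 150.53 %

Balance %-passing 150 µm (r = R/F):
d + r·d = r·u + o → r(d−u) = o−d
r = (94.2 − 51.3)/(51.3 − 22.8) = 42.9/28.5 = 1.5053
CL = 100·r = 150.53 %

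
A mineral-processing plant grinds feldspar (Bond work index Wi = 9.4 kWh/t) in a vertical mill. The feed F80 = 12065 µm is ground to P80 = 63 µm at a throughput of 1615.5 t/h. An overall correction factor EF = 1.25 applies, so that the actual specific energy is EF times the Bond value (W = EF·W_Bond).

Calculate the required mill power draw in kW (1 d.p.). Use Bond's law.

P = 22187.1 kW

W = 10·Wi·(P80^(-½) − F80^(-½))
W = 10·9.4·(1/√63 − 1/√12065) = 10·9.4·(0.116884) = 10.9871 kWh/t
Apply correction: 10.9871 × 1.25 = 13.7339 kWh/t
P = W·T = 13.7339·1615.5 = 22187.1 kW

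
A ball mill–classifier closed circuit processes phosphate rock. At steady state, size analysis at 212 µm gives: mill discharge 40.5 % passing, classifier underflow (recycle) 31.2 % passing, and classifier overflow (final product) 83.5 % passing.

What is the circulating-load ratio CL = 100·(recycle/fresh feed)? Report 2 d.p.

CL = 462.37 %

Classifier node, passing 212 µm:
d + r·d = r·u + o → r(d−u) = o−d
r = (83.5 − 40.5)/(40.5 − 31.2) = 43.0/9.3 = 4.6237
CL = 100·r = 462.37 %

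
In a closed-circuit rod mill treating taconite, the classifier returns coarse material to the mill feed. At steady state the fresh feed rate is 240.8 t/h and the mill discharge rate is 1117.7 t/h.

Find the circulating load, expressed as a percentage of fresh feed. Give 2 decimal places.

Steady state: M = F + R.
R = M − F = 1117.7 − 240.8 = 876.9 t/h
CL = 100·R/F = 100·876.9/240.8 = 364.16 %

CL = 364.16 %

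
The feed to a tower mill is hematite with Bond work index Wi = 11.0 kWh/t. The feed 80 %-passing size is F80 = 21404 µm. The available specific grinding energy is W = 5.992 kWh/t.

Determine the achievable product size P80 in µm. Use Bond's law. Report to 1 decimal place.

W = 10·Wi·(P80^(-½) − F80^(-½))
⇒ 1/√P80 = W/(10 Wi) + 1/√F80
  = 5.9920/(10·11.0) + 1/√21404 = 0.054473 + 0.006835 = 0.061308
P80 = (1/0.061308)² = 16.3111² = 266.05 µm

P80 = 266.1 µm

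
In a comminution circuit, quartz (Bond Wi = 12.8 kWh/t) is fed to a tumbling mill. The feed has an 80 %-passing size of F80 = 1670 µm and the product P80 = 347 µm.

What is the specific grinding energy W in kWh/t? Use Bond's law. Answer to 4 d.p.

W_Bond = 10·Wi·(1/√P₈₀ − 1/√F₈₀)
1/√347 = 0.053683;  1/√1670 = 0.024470
W = 10·12.8·(0.053683 − 0.024470) = 3.7392 kWh/t

W = 3.7392 kWh/t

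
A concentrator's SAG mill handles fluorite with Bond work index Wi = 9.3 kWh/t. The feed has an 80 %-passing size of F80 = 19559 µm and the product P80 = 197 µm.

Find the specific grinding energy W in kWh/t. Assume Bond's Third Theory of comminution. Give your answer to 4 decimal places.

W = 10·Wi·[P80^(−½) − F80^(−½)]
1/√197 = 0.071247;  1/√19559 = 0.007150
W = 10·9.3·(0.071247 − 0.007150) = 5.9610 kWh/t

W = 5.9610 kWh/t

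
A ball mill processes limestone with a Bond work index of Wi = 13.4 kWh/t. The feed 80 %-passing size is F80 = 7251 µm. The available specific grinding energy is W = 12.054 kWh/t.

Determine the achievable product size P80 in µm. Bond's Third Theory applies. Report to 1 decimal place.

P80 = 96.7 µm

W = 10 Wi (1/√P80 − 1/√F80)  [Bond]
1/√P80 = 1/√F80 + W/(10·Wi)
  = 12.0540/(10·13.4) + 1/√7251 = 0.089955 + 0.011744 = 0.101699
P80 = (1/0.101699)² = 9.8330² = 96.69 µm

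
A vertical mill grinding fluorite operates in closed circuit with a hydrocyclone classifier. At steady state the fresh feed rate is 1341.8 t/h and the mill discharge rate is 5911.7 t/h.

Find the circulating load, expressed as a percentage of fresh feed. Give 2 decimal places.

Mill node: discharge = fresh + recycle.
R = M − F = 5911.7 − 1341.8 = 4569.9 t/h
CL = 100·R/F = 100·4569.9/1341.8 = 340.58 %

CL = 340.58 %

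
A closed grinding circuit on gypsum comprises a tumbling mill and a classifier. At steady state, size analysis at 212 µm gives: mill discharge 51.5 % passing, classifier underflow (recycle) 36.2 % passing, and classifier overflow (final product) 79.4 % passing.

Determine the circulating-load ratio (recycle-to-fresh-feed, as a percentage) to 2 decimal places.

CL = 182.35 %

Two-product formula at 212 µm:
r = (o − d)/(d − u)
r = (79.4 − 51.5)/(51.5 − 36.2) = 27.9/15.3 = 1.8235
CL = 100·r = 182.35 %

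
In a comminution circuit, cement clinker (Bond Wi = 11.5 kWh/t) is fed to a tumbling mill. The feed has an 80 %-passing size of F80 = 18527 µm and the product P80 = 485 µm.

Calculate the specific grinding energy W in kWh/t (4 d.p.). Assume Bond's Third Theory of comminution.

W = 4.3770 kWh/t

W = 10 Wi (1/√P80 − 1/√F80)  [Bond]
1/√485 = 0.045408;  1/√18527 = 0.007347
W = 10·11.5·(0.045408 − 0.007347) = 4.3770 kWh/t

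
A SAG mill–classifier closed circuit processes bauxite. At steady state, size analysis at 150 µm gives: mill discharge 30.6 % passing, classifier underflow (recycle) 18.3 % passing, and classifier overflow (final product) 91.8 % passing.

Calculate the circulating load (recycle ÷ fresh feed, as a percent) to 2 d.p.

Let r = R/F. Size balance at 150 µm:
d + r·d = r·u + o → r(d−u) = o−d
r = (91.8 − 30.6)/(30.6 − 18.3) = 61.2/12.3 = 4.9756
CL = 100·r = 497.56 %

CL = 497.56 %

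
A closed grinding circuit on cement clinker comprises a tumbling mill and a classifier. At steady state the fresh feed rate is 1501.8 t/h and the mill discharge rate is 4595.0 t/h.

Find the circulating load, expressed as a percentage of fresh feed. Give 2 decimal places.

CL = 205.97 %

M = F + R at steady state, so:
R = M − F = 4595.0 − 1501.8 = 3093.2 t/h
CL = 100·R/F = 100·3093.2/1501.8 = 205.97 %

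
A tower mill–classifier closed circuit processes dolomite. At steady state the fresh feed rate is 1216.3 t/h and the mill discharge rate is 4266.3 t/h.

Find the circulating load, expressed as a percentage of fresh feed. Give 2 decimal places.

CL = 250.76 %

M = F + R at steady state, so:
R = M − F = 4266.3 − 1216.3 = 3050.0 t/h
CL = 100·R/F = 100·3050.0/1216.3 = 250.76 %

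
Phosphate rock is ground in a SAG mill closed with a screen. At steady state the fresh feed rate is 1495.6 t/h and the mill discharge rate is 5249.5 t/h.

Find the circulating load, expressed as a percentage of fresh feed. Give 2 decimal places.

CL = 251.00 %

Steady state: M = F + R.
R = M − F = 5249.5 − 1495.6 = 3753.9 t/h
CL = 100·R/F = 100·3753.9/1495.6 = 251.00 %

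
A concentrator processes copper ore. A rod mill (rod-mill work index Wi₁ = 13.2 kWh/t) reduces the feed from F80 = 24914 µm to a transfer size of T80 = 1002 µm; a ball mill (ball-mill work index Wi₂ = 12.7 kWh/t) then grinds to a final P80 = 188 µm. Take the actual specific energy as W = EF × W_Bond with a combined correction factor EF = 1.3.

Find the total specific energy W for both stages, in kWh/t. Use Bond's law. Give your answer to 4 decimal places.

W = 11.1593 kWh/t

W_Bond = 10·Wi·(1/√P₈₀ − 1/√F₈₀)
Stage 1 (24914→1002 µm, Wi₁=13.2): W₁ = 10·13.2·(0.031591 − 0.006335) = 3.3338 kWh/t
Stage 2 (1002→188 µm, Wi₂=12.7): W₂ = 10·12.7·(0.072932 − 0.031591) = 5.2503 kWh/t
W = W₁ + W₂ = 3.3338 + 5.2503 = 8.5841 kWh/t
W_actual = 1.3 × 8.5841 = 11.1593 kWh/t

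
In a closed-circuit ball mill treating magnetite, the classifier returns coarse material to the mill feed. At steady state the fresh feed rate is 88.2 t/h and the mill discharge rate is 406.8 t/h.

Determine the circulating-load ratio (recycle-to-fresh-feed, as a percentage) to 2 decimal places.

Discharge = new feed + return, hence
R = M − F = 406.8 − 88.2 = 318.6 t/h
CL = 100·R/F = 100·318.6/88.2 = 361.22 %

CL = 361.22 %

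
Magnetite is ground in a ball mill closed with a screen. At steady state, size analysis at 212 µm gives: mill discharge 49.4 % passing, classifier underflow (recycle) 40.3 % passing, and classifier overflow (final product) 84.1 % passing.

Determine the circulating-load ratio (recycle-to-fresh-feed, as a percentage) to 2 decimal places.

CL = 381.32 %

Let r = R/F. Size balance at 212 µm:
(1+r)d = ru + o → r = (o−d)/(d−u)
r = (84.1 − 49.4)/(49.4 − 40.3) = 34.7/9.1 = 3.8132
CL = 100·r = 381.32 %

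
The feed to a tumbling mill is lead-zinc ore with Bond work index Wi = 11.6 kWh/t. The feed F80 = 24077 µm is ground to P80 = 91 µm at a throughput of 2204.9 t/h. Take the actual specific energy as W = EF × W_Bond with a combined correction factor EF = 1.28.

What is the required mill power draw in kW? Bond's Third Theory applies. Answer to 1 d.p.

W = 10 Wi (P80^-0.5 − F80^-0.5)
W = 10·11.6·(1/√91 − 1/√24077) = 10·11.6·(0.098384) = 11.4125 kWh/t
With EF = 1.28: W = 11.4125·1.28 = 14.6080 kWh/t
Power = W × throughput = 14.6080 kWh/t × 2204.9 t/h = 32209.3 kW

P = 32209.3 kW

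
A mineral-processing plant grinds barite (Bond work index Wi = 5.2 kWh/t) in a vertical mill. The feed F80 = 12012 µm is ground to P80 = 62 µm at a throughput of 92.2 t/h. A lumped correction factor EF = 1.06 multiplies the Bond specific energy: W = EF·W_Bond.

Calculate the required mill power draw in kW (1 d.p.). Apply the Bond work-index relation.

P = 599.1 kW

W = 10·Wi·[P80^(−½) − F80^(−½)]
W = 10·5.2·(1/√62 − 1/√12012) = 10·5.2·(0.117876) = 6.1296 kWh/t
W_actual = 1.06 × 6.1296 = 6.4973 kWh/t
P_mill = W·ṁ = 6.4973·92.2 = 599.1 kW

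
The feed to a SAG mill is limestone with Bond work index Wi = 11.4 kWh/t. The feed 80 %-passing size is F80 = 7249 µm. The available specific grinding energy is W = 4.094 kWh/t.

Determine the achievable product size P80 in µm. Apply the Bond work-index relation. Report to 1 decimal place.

Bond: W = 10·Wi·(1/√P80 − 1/√F80)
⇒ 1/√P80 = W/(10·Wi) + 1/√F80
  = 4.0940/(10·11.4) + 1/√7249 = 0.035912 + 0.011745 = 0.047657
P80 = (1/0.047657)² = 20.9831² = 440.29 µm

P80 = 440.3 µm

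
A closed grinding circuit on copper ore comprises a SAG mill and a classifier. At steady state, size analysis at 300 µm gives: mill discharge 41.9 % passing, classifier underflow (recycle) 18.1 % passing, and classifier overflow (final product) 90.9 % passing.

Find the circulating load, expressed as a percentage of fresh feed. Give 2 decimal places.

Classifier node, passing 300 µm:
Fd + Rd = Ru + Fo ⇒ R/F = (o−d)/(d−u)
r = (90.9 − 41.9)/(41.9 − 18.1) = 49.0/23.8 = 2.0588
CL = 100·r = 205.88 %

CL = 205.88 %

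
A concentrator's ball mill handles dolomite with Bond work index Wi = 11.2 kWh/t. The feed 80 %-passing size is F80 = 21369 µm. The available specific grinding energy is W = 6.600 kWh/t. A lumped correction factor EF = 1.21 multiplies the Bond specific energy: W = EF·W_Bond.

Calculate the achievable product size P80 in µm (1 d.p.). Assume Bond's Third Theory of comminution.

W = 10·Wi·(P80^(-½) − F80^(-½))
W_Bond = W / EF = 6.600 / 1.21 = 5.4545 kWh/t
1/√P80 = 1/√F80 + W_Bond/(10·Wi)
  = 5.4545/(10·11.2) + 1/√21369 = 0.048701 + 0.006841 = 0.055542
P80 = (1/0.055542)² = 18.0044² = 324.16 µm

P80 = 324.2 µm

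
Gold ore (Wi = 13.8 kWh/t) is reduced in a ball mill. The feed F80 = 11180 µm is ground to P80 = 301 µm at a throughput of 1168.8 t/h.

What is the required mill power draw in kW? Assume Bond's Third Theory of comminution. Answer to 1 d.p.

P = 7771.4 kW

Bond: W = 10·Wi·(1/√P80 − 1/√F80)
W = 10·13.8·(1/√301 − 1/√11180) = 10·13.8·(0.048181) = 6.6490 kWh/t
Power = W × throughput = 6.6490 kWh/t × 1168.8 t/h = 7771.4 kW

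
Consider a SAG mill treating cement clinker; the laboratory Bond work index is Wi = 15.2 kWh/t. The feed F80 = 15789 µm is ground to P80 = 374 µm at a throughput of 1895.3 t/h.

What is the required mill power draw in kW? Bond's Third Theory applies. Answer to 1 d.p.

P = 12603.9 kW

W = 10 Wi / √P80 − 10 Wi / √F80
W = 10·15.2·(1/√374 − 1/√15789) = 10·15.2·(0.043750) = 6.6501 kWh/t
P_mill = W·ṁ = 6.6501·1895.3 = 12603.9 kW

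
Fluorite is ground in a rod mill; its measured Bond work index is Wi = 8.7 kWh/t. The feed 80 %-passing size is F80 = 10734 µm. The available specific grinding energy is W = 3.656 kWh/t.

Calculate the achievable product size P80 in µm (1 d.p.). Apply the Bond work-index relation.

P80 = 374.5 µm

Bond: W = 10·Wi·(1/√P80 − 1/√F80)
⇒ 1/√P80 = W/(10 Wi) + 1/√F80
  = 3.6560/(10·8.7) + 1/√10734 = 0.042023 + 0.009652 = 0.051675
P80 = (1/0.051675)² = 19.3517² = 374.49 µm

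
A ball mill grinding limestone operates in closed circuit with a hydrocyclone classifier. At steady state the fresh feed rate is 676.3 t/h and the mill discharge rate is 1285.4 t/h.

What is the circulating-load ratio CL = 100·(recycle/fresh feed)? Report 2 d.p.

Steady state: M = F + R.
R = M − F = 1285.4 − 676.3 = 609.1 t/h
CL = 100·R/F = 100·609.1/676.3 = 90.06 %

CL = 90.06 %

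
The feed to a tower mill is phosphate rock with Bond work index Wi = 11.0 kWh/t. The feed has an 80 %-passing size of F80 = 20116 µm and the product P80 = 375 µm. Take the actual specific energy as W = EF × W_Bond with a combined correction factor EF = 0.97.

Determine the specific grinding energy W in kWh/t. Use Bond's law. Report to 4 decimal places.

W = 10·Wi·[P80^(−½) − F80^(−½)]
1/√375 = 0.051640;  1/√20116 = 0.007051
W = 10·11.0·(0.051640 − 0.007051) = 4.9048 kWh/t
With EF = 0.97: W = 4.9048·0.97 = 4.7577 kWh/t

W = 4.7577 kWh/t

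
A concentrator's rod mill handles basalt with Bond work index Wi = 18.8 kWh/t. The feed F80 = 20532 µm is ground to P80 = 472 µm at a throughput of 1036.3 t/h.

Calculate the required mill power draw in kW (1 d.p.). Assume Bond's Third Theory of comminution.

P = 7607.9 kW

W = 10·Wi·(P80^(-½) − F80^(-½))
W = 10·18.8·(1/√472 − 1/√20532) = 10·18.8·(0.039050) = 7.3414 kWh/t
Power = W × throughput = 7.3414 kWh/t × 1036.3 t/h = 7607.9 kW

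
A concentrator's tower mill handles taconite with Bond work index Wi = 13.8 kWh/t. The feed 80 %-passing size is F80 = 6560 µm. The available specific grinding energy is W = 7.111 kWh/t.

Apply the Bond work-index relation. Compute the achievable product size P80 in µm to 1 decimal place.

P80 = 245.1 µm

W = 10·Wi·(P80^(-½) − F80^(-½))
P80^(−½) = W/(10 Wi) + F80^(−½)
  = 7.1110/(10·13.8) + 1/√6560 = 0.051529 + 0.012347 = 0.063876
P80 = (1/0.063876)² = 15.6554² = 245.09 µm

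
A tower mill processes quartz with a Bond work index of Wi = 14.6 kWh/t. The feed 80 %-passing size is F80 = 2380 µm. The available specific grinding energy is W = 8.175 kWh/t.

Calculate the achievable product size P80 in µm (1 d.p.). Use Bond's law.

W_Bond = 10·Wi·(1/√P₈₀ − 1/√F₈₀)
⇒ 1/√P80 = W/(10 Wi) + 1/√F80
  = 8.1750/(10·14.6) + 1/√2380 = 0.055993 + 0.020498 = 0.076491
P80 = (1/0.076491)² = 13.0734² = 170.91 µm

P80 = 170.9 µm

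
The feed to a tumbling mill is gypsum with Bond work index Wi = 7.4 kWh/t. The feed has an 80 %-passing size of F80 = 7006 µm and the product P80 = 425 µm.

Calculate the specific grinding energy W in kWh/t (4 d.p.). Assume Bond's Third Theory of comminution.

W = 10 Wi (1/√P80 − 1/√F80)  [Bond]
1/√425 = 0.048507;  1/√7006 = 0.011947
W = 10·7.4·(0.048507 − 0.011947) = 2.7054 kWh/t

W = 2.7054 kWh/t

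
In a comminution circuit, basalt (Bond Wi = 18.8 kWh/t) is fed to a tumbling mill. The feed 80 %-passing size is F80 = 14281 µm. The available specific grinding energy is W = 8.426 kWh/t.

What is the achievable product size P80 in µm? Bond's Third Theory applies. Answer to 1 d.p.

Bond: W = 10·Wi·(1/√P80 − 1/√F80)
P80^(−½) = W/(10 Wi) + F80^(−½)
  = 8.4260/(10·18.8) + 1/√14281 = 0.044819 + 0.008368 = 0.053187
P80 = (1/0.053187)² = 18.8015² = 353.50 µm

P80 = 353.5 µm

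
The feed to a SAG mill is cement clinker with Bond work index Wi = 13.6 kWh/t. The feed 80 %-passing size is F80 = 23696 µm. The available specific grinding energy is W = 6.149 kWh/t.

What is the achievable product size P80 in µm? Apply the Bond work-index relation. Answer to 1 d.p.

Bond:  W = 10 Wi (1/√P − 1/√F)
1/√P80 = 1/√F80 + W/(10·Wi)
  = 6.1490/(10·13.6) + 1/√23696 = 0.045213 + 0.006496 = 0.051709
P80 = (1/0.051709)² = 19.3388² = 373.99 µm

P80 = 374.0 µm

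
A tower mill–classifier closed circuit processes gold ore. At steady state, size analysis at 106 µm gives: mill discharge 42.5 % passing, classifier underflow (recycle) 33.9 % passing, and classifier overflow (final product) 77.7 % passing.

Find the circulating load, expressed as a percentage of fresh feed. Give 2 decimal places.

Balance %-passing 106 µm (r = R/F):
(1+r)·d = r·u + o ⇒ r = (o−d)/(d−u)
r = (77.7 − 42.5)/(42.5 − 33.9) = 35.2/8.6 = 4.0930
CL = 100·r = 409.30 %

CL = 409.30 %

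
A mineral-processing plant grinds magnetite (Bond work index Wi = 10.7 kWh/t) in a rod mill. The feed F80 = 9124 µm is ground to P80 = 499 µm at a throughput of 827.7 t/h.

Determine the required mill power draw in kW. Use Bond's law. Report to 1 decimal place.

P = 3037.5 kW

W = 10 Wi / √P80 − 10 Wi / √F80
W = 10·10.7·(1/√499 − 1/√9124) = 10·10.7·(0.034297) = 3.6698 kWh/t
P = W·T = 3.6698·827.7 = 3037.5 kW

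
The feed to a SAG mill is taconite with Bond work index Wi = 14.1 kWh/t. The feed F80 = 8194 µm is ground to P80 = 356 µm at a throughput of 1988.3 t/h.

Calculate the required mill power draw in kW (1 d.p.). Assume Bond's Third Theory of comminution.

Bond:  W = 10 Wi (1/√P − 1/√F)
W = 10·14.1·(1/√356 − 1/√8194) = 10·14.1·(0.041953) = 5.9153 kWh/t
P_mill = W·ṁ = 5.9153·1988.3 = 11761.5 kW

P = 11761.5 kW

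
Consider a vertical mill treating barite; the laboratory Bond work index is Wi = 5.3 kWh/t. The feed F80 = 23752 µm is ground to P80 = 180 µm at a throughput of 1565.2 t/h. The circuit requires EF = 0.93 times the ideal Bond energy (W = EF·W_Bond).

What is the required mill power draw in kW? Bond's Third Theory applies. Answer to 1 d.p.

W = 10 Wi / √P80 − 10 Wi / √F80
W = 10·5.3·(1/√180 − 1/√23752) = 10·5.3·(0.068047) = 3.6065 kWh/t
W_actual = 0.93 × 3.6065 = 3.3540 kWh/t
Mill draw = 3.3540 × 1565.2 = 5249.7 kW

P = 5249.7 kW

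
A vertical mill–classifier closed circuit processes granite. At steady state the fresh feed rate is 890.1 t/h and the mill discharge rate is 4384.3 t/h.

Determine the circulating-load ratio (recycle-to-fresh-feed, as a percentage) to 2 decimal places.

CL = 392.56 %

Discharge = new feed + return, hence
R = M − F = 4384.3 − 890.1 = 3494.2 t/h
CL = 100·R/F = 100·3494.2/890.1 = 392.56 %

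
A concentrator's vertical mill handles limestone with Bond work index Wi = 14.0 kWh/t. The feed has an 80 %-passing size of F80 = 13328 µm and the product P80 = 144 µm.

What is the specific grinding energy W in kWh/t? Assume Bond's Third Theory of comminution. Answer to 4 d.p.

W = 10.4540 kWh/t

Bond:  W = 10 Wi (1/√P − 1/√F)
1/√144 = 0.083333;  1/√13328 = 0.008662
W = 10·14.0·(0.083333 − 0.008662) = 10.4540 kWh/t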